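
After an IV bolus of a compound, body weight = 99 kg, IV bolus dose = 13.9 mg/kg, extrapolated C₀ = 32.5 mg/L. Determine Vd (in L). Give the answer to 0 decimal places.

42 L

Dose = 13.9 × 99 = 1376 mg
Vd = Dose / C₀ = 1376 / 32.5 = 42.34 L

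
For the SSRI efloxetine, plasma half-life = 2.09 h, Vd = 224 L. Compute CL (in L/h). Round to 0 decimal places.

k = ln2 / t½ = 0.693147 / 2.09 = 0.3316 h⁻¹
CL = k × Vd = 0.3316 × 224 = 74.28 L/h

74 L/h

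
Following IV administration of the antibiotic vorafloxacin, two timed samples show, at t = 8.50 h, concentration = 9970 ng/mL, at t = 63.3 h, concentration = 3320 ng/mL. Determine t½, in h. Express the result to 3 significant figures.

34.5 h

k = ln(C₁/C₂) / (t₂ − t₁) = ln(9970/3320) / (63.3 − 8.50)
  = 1.100 / 54.80 = 0.02007 h⁻¹
t½ = ln2 / k = 0.693147 / 0.02007 = 34.54 h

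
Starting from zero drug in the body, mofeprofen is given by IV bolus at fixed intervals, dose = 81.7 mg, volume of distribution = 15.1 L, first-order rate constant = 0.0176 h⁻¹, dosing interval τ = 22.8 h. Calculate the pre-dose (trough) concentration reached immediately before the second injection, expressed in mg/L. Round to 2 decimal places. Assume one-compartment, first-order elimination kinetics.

3.62 mg/L

C₀ per dose = Dose / Vd = 81.7 / 15.1 = 5.411 mg/L
Fraction remaining after one interval: r = e^(−kτ) = e^(−0.01760 × 22.8) = 0.6695
Before dose 2, 1 dose has been given (aged 1τ).
C_trough = C₀ × r = 5.411 × 0.6695 = 3.623 mg/L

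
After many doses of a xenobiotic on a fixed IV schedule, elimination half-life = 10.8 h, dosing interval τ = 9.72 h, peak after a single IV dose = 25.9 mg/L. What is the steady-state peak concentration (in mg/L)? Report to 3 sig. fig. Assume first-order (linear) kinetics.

k = ln2 / t½ = 0.693147 / 10.8 = 0.06418 h⁻¹
e^(−kτ) = e^(−0.06418 × 9.72) = 0.5359
Accumulation ratio R = 1 / (1 − e^(−kτ)) = 1 / (1 − 0.5359) = 2.155
Steady-state peak = C₀ × R = 25.9 × 2.155 = 55.81 mg/L

55.8 mg/L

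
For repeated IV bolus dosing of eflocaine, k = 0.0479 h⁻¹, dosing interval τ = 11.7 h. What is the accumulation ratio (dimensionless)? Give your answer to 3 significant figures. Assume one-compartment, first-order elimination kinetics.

e^(−kτ) = e^(−0.04790 × 11.7) = 0.5710
Accumulation ratio R = 1 / (1 − e^(−kτ)) = 1 / (1 − 0.5710) = 2.331

2.33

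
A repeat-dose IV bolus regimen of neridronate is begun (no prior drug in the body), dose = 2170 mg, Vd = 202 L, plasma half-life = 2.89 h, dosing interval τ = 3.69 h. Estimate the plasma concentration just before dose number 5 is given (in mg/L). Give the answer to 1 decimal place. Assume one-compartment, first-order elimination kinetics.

7.3 mg/L

C₀ per dose = Dose / Vd = 2170 / 202 = 10.74 mg/L
k = ln2 / t½ = 0.693147 / 2.89 = 0.2398 h⁻¹
Fraction remaining after one interval: r = e^(−kτ) = e^(−0.2398 × 3.69) = 0.4128
Before dose 5, 4 doses have been given (aged 1τ, 2τ, 3τ, 4τ).
C_trough = C₀ × (r + r² + … + r^4) = C₀ × r(1−r^4)/(1−r)
        = 10.74 × 0.4128 × (1 − 0.02904) / (1 − 0.4128) = 7.331 mg/L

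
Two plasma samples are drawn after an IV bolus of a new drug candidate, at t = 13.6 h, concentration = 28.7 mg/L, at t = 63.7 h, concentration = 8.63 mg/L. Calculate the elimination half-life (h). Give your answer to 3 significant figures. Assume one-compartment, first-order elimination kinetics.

k = ln(C₁/C₂) / (t₂ − t₁) = ln(28.7/8.63) / (63.7 − 13.6)
  = 1.202 / 50.10 = 0.02399 h⁻¹
t½ = ln2 / k = 0.693147 / 0.02399 = 28.89 h

28.9 h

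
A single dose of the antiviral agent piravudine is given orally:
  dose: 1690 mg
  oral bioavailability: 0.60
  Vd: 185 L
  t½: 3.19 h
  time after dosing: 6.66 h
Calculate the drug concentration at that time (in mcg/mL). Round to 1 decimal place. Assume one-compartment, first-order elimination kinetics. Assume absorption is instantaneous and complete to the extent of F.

Amount reaching circulation = F × Dose = 0.60 × 1690 = 1014 mg
C₀ = F·Dose / Vd = 1014 / 185 = 5.481 mg/L
k = ln2 / t½ = 0.693147 / 3.19 = 0.2173 h⁻¹
C = C₀ · e^(−k·t) = 5.481 × e^(−0.2173 × 6.66)
  = 5.481 × 0.2352 = 1.289 mg/L
(1.289 mg/L = 1.289 mcg/mL)

1.3 mcg/mL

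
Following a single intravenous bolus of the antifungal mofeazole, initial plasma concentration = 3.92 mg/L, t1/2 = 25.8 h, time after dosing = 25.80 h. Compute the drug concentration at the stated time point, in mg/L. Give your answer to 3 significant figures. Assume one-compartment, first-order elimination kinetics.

k = ln2 / t½ = 0.693147 / 25.8 = 0.02687 h⁻¹
t / t½ = 25.80 / 25.8 = 1 half-lives
C = C₀ × (1/2)^1 = 3.920 × 0.5000 = 1.960 mg/L

1.96 mg/L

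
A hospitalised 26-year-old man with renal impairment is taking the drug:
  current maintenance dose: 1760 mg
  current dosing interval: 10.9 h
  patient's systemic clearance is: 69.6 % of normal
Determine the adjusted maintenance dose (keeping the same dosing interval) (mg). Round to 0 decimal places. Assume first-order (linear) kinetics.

1225 mg

To keep the same average steady-state level, dosing rate must scale with clearance.
CL ratio = 69.6 / 100 = 0.6960
New dose (same interval) = 1760 × 0.6960 = 1225 mg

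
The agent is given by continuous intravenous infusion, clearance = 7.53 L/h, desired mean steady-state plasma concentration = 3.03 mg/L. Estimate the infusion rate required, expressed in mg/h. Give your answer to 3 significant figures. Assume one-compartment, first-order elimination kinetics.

At steady state, infusion rate R₀ = Css × CL = 3.03 × 7.530 = 22.82 mg/h

22.8 mg/h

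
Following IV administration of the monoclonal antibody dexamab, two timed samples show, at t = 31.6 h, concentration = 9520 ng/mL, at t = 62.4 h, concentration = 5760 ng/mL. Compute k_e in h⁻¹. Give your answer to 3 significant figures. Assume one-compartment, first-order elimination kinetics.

0.0163 h⁻¹

k = ln(C₁/C₂) / (t₂ − t₁) = ln(9520/5760) / (62.4 − 31.6)
  = 0.5025 / 30.80 = 0.01631 h⁻¹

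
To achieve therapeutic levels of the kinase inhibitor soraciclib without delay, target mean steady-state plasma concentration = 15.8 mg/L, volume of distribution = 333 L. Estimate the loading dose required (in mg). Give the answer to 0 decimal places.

5261 mg

LD = Css × Vd = 15.8 × 333 = 5261 mg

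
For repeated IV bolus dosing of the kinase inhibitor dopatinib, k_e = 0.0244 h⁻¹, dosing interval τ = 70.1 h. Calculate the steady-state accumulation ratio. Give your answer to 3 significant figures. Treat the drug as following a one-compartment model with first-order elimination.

1.22

e^(−kτ) = e^(−0.02440 × 70.1) = 0.1808
Accumulation ratio R = 1 / (1 − e^(−kτ)) = 1 / (1 − 0.1808) = 1.221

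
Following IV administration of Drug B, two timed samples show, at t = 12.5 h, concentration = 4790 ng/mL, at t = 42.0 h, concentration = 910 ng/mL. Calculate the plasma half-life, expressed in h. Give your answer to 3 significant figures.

12.3 h

k = ln(C₁/C₂) / (t₂ − t₁) = ln(4790/910) / (42.0 − 12.5)
  = 1.661 / 29.50 = 0.05631 h⁻¹
t½ = ln2 / k = 0.693147 / 0.05631 = 12.31 h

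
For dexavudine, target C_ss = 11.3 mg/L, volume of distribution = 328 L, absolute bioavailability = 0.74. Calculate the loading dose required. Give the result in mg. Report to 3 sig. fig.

5010 mg

LD = Css × Vd / F = 11.3 × 328 / 0.74 = 5009 mg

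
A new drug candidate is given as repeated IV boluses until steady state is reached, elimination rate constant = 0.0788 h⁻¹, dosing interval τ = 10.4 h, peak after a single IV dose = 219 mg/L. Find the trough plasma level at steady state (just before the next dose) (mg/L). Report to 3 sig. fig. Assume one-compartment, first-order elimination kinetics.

e^(−kτ) = e^(−0.07880 × 10.4) = 0.4406
Accumulation ratio R = 1 / (1 − e^(−kτ)) = 1 / (1 − 0.4406) = 1.788
Steady-state trough = C₀ × R × e^(−kτ) = 219 × 1.788 × 0.4406 = 172.5 mg/L

173 mg/L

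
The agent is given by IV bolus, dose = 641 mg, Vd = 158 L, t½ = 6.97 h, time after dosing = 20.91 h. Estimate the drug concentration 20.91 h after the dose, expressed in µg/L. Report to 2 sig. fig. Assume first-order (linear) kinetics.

510 µg/L

C₀ = Dose / Vd = 641.0 / 158 = 4.057 mg/L
k = ln2 / t½ = 0.693147 / 6.97 = 0.09945 h⁻¹
t / t½ = 20.91 / 6.97 = 3 half-lives
C = C₀ × (1/2)^3 = 4.057 × 0.1250 = 0.5071 mg/L
Convert: 0.5071 mg/L × 1000 = 507.1 µg/L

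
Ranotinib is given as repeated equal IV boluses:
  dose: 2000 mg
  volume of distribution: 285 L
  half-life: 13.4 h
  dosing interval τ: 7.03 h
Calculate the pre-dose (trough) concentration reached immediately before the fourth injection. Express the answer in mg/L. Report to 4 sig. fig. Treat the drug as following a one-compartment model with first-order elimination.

C₀ per dose = Dose / Vd = 2000 / 285 = 7.018 mg/L
k = ln2 / t½ = 0.693147 / 13.4 = 0.05173 h⁻¹
Fraction remaining after one interval: r = e^(−kτ) = e^(−0.05173 × 7.03) = 0.6951
Before dose 4, 3 doses have been given (aged 1τ, 2τ, 3τ).
C_trough = C₀ × (r + r² + … + r^3) = C₀ × r(1−r^3)/(1−r)
        = 7.018 × 0.6951 × (1 − 0.3358) / (1 − 0.6951) = 10.63 mg/L

10.63 mg/L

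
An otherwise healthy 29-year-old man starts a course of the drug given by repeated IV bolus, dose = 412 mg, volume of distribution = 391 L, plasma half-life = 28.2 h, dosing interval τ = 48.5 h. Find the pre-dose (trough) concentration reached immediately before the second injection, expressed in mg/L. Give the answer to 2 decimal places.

0.32 mg/L

C₀ per dose = Dose / Vd = 412 / 391 = 1.054 mg/L
k = ln2 / t½ = 0.693147 / 28.2 = 0.02458 h⁻¹
Fraction remaining after one interval: r = e^(−kτ) = e^(−0.02458 × 48.5) = 0.3036
Before dose 2, 1 dose has been given (aged 1τ).
C_trough = C₀ × r = 1.054 × 0.3036 = 0.3200 mg/L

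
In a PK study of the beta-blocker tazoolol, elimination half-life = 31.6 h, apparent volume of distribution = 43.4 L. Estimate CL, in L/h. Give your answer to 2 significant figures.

0.95 L/h

k = ln2 / t½ = 0.693147 / 31.6 = 0.02194 h⁻¹
CL = k × Vd = 0.02194 × 43.4 = 0.9522 L/h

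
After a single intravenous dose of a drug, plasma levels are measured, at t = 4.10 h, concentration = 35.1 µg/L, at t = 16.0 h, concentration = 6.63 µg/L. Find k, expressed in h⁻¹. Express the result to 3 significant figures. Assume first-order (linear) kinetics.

k = ln(C₁/C₂) / (t₂ − t₁) = ln(35.1/6.63) / (16.0 − 4.10)
  = 1.667 / 11.90 = 0.1401 h⁻¹

0.140 h⁻¹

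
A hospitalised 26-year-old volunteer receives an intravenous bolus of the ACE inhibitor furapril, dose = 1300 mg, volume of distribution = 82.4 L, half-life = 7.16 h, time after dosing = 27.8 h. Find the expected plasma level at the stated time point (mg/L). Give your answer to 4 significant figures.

1.070 mg/L

C₀ = Dose / Vd = 1300 / 82.4 = 15.78 mg/L
k = ln2 / t½ = 0.693147 / 7.16 = 0.09681 h⁻¹
C = C₀ · e^(−k·t) = 15.78 × e^(−0.09681 × 27.8)
  = 15.78 × 0.06779 = 1.070 mg/L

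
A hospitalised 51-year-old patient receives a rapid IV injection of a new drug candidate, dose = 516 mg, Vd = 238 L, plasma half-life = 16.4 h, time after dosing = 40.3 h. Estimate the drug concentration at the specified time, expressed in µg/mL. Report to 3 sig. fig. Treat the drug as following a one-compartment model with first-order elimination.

0.395 µg/mL

C₀ = Dose / Vd = 516.0 / 238 = 2.168 mg/L
k = ln2 / t½ = 0.693147 / 16.4 = 0.04227 h⁻¹
C = C₀ · e^(−k·t) = 2.168 × e^(−0.04227 × 40.3)
  = 2.168 × 0.1820 = 0.3946 mg/L
(0.3946 mg/L = 0.3946 µg/mL)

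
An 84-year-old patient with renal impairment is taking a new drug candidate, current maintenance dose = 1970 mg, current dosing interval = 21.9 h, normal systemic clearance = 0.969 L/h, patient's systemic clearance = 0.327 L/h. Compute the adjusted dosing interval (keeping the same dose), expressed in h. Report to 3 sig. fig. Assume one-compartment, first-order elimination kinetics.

To keep the same average steady-state level, dosing rate must scale with clearance.
CL ratio = 0.327 / 0.969 = 0.3375
New interval (same dose) = 21.9 / 0.3375 = 64.89 h

64.9 h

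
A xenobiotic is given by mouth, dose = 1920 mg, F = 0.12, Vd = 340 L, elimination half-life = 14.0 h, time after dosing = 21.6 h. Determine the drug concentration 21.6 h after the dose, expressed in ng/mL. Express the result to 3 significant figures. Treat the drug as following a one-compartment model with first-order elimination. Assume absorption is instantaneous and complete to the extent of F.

Amount reaching circulation = F × Dose = 0.12 × 1920 = 230.4 mg
C₀ = F·Dose / Vd = 230.4 / 340 = 0.6776 mg/L
k = ln2 / t½ = 0.693147 / 14.0 = 0.04951 h⁻¹
C = C₀ · e^(−k·t) = 0.6776 × e^(−0.04951 × 21.6)
  = 0.6776 × 0.3432 = 0.2326 mg/L
Convert: 0.2326 mg/L × 1000 = 232.6 ng/mL

233 ng/mL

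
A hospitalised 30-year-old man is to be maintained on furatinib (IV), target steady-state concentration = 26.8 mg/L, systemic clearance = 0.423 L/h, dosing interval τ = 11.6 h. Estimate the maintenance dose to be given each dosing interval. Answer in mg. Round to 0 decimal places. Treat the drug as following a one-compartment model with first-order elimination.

132 mg

At steady state, Dose/τ = Css × CL.
Dose = Css × CL × τ = 26.8 × 0.4230 × 11.6 = 131.5 mg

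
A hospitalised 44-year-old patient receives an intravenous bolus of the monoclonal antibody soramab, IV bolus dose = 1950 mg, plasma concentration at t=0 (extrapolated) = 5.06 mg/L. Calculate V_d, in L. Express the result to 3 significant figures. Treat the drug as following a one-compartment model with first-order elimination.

385 L

Vd = Dose / C₀ = 1950 / 5.06 = 385.4 L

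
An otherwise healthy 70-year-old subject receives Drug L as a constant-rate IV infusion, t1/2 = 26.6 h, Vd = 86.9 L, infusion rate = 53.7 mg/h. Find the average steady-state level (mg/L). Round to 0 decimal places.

24 mg/L

k = ln2 / t½ = 0.693147 / 26.6 = 0.02606 h⁻¹
CL = k × Vd = 0.02606 × 86.9 = 2.265 L/h
At steady state Css = R₀ / CL = 53.7 / 2.265 = 23.71 mg/L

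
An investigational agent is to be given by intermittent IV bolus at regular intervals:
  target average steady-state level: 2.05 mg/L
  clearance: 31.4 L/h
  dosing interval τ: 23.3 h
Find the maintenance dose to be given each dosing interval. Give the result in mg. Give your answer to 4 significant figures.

1500 mg

At steady state, Dose/τ = Css × CL.
Dose = Css × CL × τ = 2.05 × 31.40 × 23.3 = 1500 mg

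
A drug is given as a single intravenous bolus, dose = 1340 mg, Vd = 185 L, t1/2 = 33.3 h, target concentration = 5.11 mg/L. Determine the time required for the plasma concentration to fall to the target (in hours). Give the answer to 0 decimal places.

17 h

C₀ = Dose / Vd = 1340 / 185 = 7.243 mg/L
k = ln2 / t½ = 0.693147 / 33.3 = 0.02082 h⁻¹
t = ln(C₀ / C) / k = ln(7.243 / 5.11) / 0.02082
  = ln(1.417) / 0.02082 = 0.3485 / 0.02082 = 16.74 h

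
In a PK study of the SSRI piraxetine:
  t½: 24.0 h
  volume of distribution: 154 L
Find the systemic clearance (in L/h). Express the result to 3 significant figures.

4.45 L/h

k = ln2 / t½ = 0.693147 / 24.0 = 0.02888 h⁻¹
CL = k × Vd = 0.02888 × 154 = 4.448 L/h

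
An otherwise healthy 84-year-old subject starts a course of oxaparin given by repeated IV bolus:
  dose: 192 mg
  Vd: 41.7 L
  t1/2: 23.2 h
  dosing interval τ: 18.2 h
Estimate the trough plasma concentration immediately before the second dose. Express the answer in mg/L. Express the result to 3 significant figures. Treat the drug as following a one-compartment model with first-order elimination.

C₀ per dose = Dose / Vd = 192 / 41.7 = 4.604 mg/L
k = ln2 / t½ = 0.693147 / 23.2 = 0.02988 h⁻¹
Fraction remaining after one interval: r = e^(−kτ) = e^(−0.02988 × 18.2) = 0.5805
Before dose 2, 1 dose has been given (aged 1τ).
C_trough = C₀ × r = 4.604 × 0.5805 = 2.673 mg/L

2.67 mg/L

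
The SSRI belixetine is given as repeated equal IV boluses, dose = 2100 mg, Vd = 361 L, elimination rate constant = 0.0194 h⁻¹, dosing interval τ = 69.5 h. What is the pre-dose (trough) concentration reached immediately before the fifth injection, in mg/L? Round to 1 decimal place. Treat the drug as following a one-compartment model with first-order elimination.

2.0 mg/L

C₀ per dose = Dose / Vd = 2100 / 361 = 5.817 mg/L
Fraction remaining after one interval: r = e^(−kτ) = e^(−0.01940 × 69.5) = 0.2597
Before dose 5, 4 doses have been given (aged 1τ, 2τ, 3τ, 4τ).
C_trough = C₀ × (r + r² + … + r^4) = C₀ × r(1−r^4)/(1−r)
        = 5.817 × 0.2597 × (1 − 0.004549) / (1 − 0.2597) = 2.031 mg/L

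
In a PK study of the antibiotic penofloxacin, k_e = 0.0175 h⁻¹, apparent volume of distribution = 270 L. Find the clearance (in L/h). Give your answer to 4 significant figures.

CL = k × Vd = 0.0175 × 270 = 4.725 L/h

4.725 L/h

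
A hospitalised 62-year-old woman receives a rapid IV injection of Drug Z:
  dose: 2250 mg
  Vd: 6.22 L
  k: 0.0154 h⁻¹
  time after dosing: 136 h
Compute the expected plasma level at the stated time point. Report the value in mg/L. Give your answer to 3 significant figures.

44.5 mg/L

C₀ = Dose / Vd = 2250 / 6.22 = 361.7 mg/L
C = C₀ · e^(−k·t) = 361.7 × e^(−0.01540 × 136)
  = 361.7 × 0.1231 = 44.53 mg/L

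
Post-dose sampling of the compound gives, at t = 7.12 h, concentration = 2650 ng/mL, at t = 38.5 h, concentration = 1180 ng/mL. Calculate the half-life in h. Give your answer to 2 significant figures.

k = ln(C₁/C₂) / (t₂ − t₁) = ln(2650/1180) / (38.5 − 7.12)
  = 0.8090 / 31.38 = 0.02578 h⁻¹
t½ = ln2 / k = 0.693147 / 0.02578 = 26.89 h

27 h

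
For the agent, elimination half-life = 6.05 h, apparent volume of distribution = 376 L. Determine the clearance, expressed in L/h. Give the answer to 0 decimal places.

k = ln2 / t½ = 0.693147 / 6.05 = 0.1146 h⁻¹
CL = k × Vd = 0.1146 × 376 = 43.09 L/h

43 L/h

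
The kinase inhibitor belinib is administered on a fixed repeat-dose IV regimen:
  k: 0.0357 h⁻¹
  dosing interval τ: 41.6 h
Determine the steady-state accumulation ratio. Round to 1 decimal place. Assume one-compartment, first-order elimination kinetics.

e^(−kτ) = e^(−0.03570 × 41.6) = 0.2265
Accumulation ratio R = 1 / (1 − e^(−kτ)) = 1 / (1 − 0.2265) = 1.293

1.3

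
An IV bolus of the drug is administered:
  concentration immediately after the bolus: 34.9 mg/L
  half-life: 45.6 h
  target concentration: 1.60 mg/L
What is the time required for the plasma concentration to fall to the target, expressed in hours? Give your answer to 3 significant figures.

203 h

k = ln2 / t½ = 0.693147 / 45.6 = 0.01520 h⁻¹
t = ln(C₀ / C) / k = ln(34.90 / 1.60) / 0.01520
  = ln(21.81) / 0.01520 = 3.082 / 0.01520 = 202.8 h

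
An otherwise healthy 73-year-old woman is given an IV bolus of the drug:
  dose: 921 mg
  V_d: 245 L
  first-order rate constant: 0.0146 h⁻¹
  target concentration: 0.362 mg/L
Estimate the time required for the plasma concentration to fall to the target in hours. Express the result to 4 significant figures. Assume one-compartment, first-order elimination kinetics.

160.3 h

C₀ = Dose / Vd = 921.0 / 245 = 3.759 mg/L
t = ln(C₀ / C) / k = ln(3.759 / 0.362) / 0.01460
  = ln(10.38) / 0.01460 = 2.340 / 0.01460 = 160.3 h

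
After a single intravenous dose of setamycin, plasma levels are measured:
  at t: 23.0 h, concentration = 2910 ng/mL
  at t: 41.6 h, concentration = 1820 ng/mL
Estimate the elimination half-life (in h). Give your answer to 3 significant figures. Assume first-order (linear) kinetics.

k = ln(C₁/C₂) / (t₂ − t₁) = ln(2910/1820) / (41.6 − 23.0)
  = 0.4693 / 18.60 = 0.02523 h⁻¹
t½ = ln2 / k = 0.693147 / 0.02523 = 27.47 h

27.5 h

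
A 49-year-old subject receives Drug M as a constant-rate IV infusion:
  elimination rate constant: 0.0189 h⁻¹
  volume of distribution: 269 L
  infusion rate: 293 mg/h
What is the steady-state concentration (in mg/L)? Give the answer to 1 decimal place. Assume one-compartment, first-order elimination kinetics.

CL = k × Vd = 0.01890 × 269 = 5.084 L/h
At steady state Css = R₀ / CL = 293 / 5.084 = 57.63 mg/L

57.6 mg/L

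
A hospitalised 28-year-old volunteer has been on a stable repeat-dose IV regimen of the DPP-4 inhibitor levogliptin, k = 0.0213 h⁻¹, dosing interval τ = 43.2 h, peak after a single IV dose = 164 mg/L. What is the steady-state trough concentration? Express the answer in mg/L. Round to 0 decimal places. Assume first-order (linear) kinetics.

e^(−kτ) = e^(−0.02130 × 43.2) = 0.3985
Accumulation ratio R = 1 / (1 − e^(−kτ)) = 1 / (1 − 0.3985) = 1.663
Steady-state trough = C₀ × R × e^(−kτ) = 164 × 1.663 × 0.3985 = 108.7 mg/L

109 mg/L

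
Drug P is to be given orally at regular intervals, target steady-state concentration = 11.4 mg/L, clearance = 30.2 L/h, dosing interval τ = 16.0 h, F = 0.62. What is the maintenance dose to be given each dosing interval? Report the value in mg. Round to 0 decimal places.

At steady state, F × (Dose/τ) = Css × CL.
Dose = Css × CL × τ / F = 11.4 × 30.20 × 16.0 / 0.62 = 8885 mg

8885 mg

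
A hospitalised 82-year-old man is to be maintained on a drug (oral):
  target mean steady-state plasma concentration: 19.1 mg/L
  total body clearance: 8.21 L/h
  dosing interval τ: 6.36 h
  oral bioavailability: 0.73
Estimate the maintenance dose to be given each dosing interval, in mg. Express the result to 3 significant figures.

1370 mg

At steady state, F × (Dose/τ) = Css × CL.
Dose = Css × CL × τ / F = 19.1 × 8.210 × 6.36 / 0.73 = 1366 mg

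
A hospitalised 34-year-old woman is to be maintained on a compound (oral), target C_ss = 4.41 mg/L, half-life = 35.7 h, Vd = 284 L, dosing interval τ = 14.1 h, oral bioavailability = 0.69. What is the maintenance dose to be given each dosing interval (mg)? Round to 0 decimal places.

497 mg

k = ln2 / t½ = 0.693147 / 35.7 = 0.01942 h⁻¹
CL = k × Vd = 0.01942 × 284 = 5.515 L/h
At steady state, F × (Dose/τ) = Css × CL.
Dose = Css × CL × τ / F = 4.41 × 5.515 × 14.1 / 0.69 = 497.0 mg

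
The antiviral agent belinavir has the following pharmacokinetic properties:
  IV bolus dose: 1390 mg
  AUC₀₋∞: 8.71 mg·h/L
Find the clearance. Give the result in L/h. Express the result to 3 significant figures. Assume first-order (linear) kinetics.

160 L/h

CL = Dose / AUC = 1390 / 8.71 = 159.6 L/h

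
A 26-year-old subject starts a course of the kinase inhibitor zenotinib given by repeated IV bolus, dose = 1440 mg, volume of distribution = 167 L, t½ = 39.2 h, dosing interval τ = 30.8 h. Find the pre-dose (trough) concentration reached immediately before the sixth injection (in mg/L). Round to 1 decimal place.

11.1 mg/L

C₀ per dose = Dose / Vd = 1440 / 167 = 8.623 mg/L
k = ln2 / t½ = 0.693147 / 39.2 = 0.01768 h⁻¹
Fraction remaining after one interval: r = e^(−kτ) = e^(−0.01768 × 30.8) = 0.5801
Before dose 6, 5 doses have been given (aged 1τ, 2τ, 3τ, 4τ, 5τ).
C_trough = C₀ × (r + r² + … + r^5) = C₀ × r(1−r^5)/(1−r)
        = 8.623 × 0.5801 × (1 − 0.06569) / (1 − 0.5801) = 11.13 mg/L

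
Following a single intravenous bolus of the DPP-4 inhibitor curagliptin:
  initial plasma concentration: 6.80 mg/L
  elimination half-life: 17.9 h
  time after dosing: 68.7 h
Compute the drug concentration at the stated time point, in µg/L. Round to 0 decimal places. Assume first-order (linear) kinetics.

k = ln2 / t½ = 0.693147 / 17.9 = 0.03872 h⁻¹
C = C₀ · e^(−k·t) = 6.800 × e^(−0.03872 × 68.7)
  = 6.800 × 0.06994 = 0.4756 mg/L
Convert: 0.4756 mg/L × 1000 = 475.6 µg/L

476 µg/L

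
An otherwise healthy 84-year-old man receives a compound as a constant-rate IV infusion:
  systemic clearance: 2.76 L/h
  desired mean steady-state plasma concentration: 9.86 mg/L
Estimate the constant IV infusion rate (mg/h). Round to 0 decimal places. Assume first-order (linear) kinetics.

27 mg/h

At steady state, infusion rate R₀ = Css × CL = 9.86 × 2.760 = 27.21 mg/h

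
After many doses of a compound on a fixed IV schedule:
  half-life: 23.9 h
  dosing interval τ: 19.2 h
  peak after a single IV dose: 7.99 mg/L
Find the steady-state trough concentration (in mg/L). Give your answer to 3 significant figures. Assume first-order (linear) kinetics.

10.7 mg/L

k = ln2 / t½ = 0.693147 / 23.9 = 0.02900 h⁻¹
e^(−kτ) = e^(−0.02900 × 19.2) = 0.5730
Accumulation ratio R = 1 / (1 − e^(−kτ)) = 1 / (1 − 0.5730) = 2.342
Steady-state trough = C₀ × R × e^(−kτ) = 7.99 × 2.342 × 0.5730 = 10.72 mg/L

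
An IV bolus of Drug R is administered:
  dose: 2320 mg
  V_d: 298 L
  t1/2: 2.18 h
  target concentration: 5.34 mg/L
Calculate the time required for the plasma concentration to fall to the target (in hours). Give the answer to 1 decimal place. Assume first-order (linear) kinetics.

C₀ = Dose / Vd = 2320 / 298 = 7.785 mg/L
k = ln2 / t½ = 0.693147 / 2.18 = 0.3180 h⁻¹
t = ln(C₀ / C) / k = ln(7.785 / 5.34) / 0.3180
  = ln(1.458) / 0.3180 = 0.3771 / 0.3180 = 1.186 h

1.2 h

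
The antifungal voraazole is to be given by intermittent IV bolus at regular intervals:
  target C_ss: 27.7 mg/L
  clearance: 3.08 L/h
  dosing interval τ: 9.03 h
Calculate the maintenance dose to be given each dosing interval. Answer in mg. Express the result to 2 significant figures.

770 mg

At steady state, Dose/τ = Css × CL.
Dose = Css × CL × τ = 27.7 × 3.080 × 9.03 = 770.4 mg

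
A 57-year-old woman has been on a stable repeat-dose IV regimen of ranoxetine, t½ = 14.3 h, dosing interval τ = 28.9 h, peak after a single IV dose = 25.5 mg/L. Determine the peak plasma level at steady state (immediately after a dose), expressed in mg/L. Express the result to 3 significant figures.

33.8 mg/L

k = ln2 / t½ = 0.693147 / 14.3 = 0.04847 h⁻¹
e^(−kτ) = e^(−0.04847 × 28.9) = 0.2464
Accumulation ratio R = 1 / (1 − e^(−kτ)) = 1 / (1 − 0.2464) = 1.327
Steady-state peak = C₀ × R = 25.5 × 1.327 = 33.84 mg/L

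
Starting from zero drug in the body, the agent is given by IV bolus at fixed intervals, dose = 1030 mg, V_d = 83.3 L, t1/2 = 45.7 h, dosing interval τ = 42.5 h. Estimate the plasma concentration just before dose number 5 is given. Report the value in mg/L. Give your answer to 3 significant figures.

12.6 mg/L

C₀ per dose = Dose / Vd = 1030 / 83.3 = 12.36 mg/L
k = ln2 / t½ = 0.693147 / 45.7 = 0.01517 h⁻¹
Fraction remaining after one interval: r = e^(−kτ) = e^(−0.01517 × 42.5) = 0.5248
Before dose 5, 4 doses have been given (aged 1τ, 2τ, 3τ, 4τ).
C_trough = C₀ × (r + r² + … + r^4) = C₀ × r(1−r^4)/(1−r)
        = 12.36 × 0.5248 × (1 − 0.07585) / (1 − 0.5248) = 12.61 mg/L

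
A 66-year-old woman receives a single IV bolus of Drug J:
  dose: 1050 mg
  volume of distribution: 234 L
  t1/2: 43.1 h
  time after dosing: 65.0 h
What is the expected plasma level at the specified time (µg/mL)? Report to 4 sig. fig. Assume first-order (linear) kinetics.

1.578 µg/mL

C₀ = Dose / Vd = 1050 / 234 = 4.487 mg/L
k = ln2 / t½ = 0.693147 / 43.1 = 0.01608 h⁻¹
C = C₀ · e^(−k·t) = 4.487 × e^(−0.01608 × 65.0)
  = 4.487 × 0.3516 = 1.578 mg/L
(1.578 mg/L = 1.578 µg/mL)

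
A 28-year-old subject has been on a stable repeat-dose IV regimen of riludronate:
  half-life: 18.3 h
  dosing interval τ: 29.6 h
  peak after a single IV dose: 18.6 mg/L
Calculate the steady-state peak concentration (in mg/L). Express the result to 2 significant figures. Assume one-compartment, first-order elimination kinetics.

k = ln2 / t½ = 0.693147 / 18.3 = 0.03788 h⁻¹
e^(−kτ) = e^(−0.03788 × 29.6) = 0.3259
Accumulation ratio R = 1 / (1 − e^(−kτ)) = 1 / (1 − 0.3259) = 1.483
Steady-state peak = C₀ × R = 18.6 × 1.483 = 27.58 mg/L

28 mg/L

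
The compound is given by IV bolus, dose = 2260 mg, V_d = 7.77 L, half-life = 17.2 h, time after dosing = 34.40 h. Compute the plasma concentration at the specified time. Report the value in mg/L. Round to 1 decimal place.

C₀ = Dose / Vd = 2260 / 7.77 = 290.9 mg/L
k = ln2 / t½ = 0.693147 / 17.2 = 0.04030 h⁻¹
t / t½ = 34.40 / 17.2 = 2 half-lives
C = C₀ × (1/2)^2 = 290.9 × 0.2500 = 72.73 mg/L

72.7 mg/L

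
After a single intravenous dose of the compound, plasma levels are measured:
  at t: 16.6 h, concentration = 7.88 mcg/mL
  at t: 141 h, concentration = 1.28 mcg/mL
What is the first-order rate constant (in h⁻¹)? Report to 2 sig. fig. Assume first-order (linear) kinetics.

0.015 h⁻¹

k = ln(C₁/C₂) / (t₂ − t₁) = ln(7.88/1.28) / (141 − 16.6)
  = 1.817 / 124.4 = 0.01461 h⁻¹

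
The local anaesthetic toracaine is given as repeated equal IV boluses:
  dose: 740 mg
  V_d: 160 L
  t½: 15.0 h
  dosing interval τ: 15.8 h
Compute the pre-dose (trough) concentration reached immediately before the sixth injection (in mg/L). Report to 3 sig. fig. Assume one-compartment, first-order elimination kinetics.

C₀ per dose = Dose / Vd = 740 / 160 = 4.625 mg/L
k = ln2 / t½ = 0.693147 / 15.0 = 0.04621 h⁻¹
Fraction remaining after one interval: r = e^(−kτ) = e^(−0.04621 × 15.8) = 0.4819
Before dose 6, 5 doses have been given (aged 1τ, 2τ, 3τ, 4τ, 5τ).
C_trough = C₀ × (r + r² + … + r^5) = C₀ × r(1−r^5)/(1−r)
        = 4.625 × 0.4819 × (1 − 0.02599) / (1 − 0.4819) = 4.190 mg/L

4.19 mg/L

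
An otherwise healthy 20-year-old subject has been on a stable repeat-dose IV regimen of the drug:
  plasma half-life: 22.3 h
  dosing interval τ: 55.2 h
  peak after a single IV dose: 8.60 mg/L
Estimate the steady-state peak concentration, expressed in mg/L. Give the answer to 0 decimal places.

k = ln2 / t½ = 0.693147 / 22.3 = 0.03108 h⁻¹
e^(−kτ) = e^(−0.03108 × 55.2) = 0.1799
Accumulation ratio R = 1 / (1 − e^(−kτ)) = 1 / (1 − 0.1799) = 1.219
Steady-state peak = C₀ × R = 8.60 × 1.219 = 10.48 mg/L

10 mg/L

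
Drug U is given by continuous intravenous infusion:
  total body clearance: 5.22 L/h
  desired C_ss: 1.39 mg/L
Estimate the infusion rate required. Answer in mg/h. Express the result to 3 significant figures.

7.26 mg/h

At steady state, infusion rate R₀ = Css × CL = 1.39 × 5.220 = 7.256 mg/h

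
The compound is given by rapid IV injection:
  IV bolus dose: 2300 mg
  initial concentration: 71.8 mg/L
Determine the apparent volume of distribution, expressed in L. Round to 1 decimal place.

32.0 L

Vd = Dose / C₀ = 2300 / 71.8 = 32.03 L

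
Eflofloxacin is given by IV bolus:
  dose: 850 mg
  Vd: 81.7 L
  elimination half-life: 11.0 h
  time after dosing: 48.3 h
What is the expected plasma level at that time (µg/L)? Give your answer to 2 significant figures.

C₀ = Dose / Vd = 850.0 / 81.7 = 10.40 mg/L
k = ln2 / t½ = 0.693147 / 11.0 = 0.06301 h⁻¹
C = C₀ · e^(−k·t) = 10.40 × e^(−0.06301 × 48.3)
  = 10.40 × 0.04767 = 0.4958 mg/L
Convert: 0.4958 mg/L × 1000 = 495.8 µg/L

500 µg/L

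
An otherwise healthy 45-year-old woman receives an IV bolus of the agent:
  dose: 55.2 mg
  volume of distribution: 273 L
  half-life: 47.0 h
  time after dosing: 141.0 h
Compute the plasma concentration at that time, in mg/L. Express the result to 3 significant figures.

0.0253 mg/L

C₀ = Dose / Vd = 55.20 / 273 = 0.2022 mg/L
k = ln2 / t½ = 0.693147 / 47.0 = 0.01475 h⁻¹
t / t½ = 141.0 / 47.0 = 3 half-lives
C = C₀ × (1/2)^3 = 0.2022 × 0.1250 = 0.02528 mg/L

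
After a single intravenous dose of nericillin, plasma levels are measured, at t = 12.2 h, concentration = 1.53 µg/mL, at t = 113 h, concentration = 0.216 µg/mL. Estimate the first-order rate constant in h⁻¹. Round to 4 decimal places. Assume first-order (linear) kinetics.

0.0194 h⁻¹

k = ln(C₁/C₂) / (t₂ − t₁) = ln(1.53/0.216) / (113 − 12.2)
  = 1.958 / 100.8 = 0.01942 h⁻¹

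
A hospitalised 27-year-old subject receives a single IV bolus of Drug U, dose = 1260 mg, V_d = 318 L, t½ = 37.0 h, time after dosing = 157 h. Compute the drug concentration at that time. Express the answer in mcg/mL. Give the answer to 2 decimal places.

0.21 mcg/mL

C₀ = Dose / Vd = 1260 / 318 = 3.962 mg/L
k = ln2 / t½ = 0.693147 / 37.0 = 0.01873 h⁻¹
C = C₀ · e^(−k·t) = 3.962 × e^(−0.01873 × 157)
  = 3.962 × 0.05283 = 0.2093 mg/L
(0.2093 mg/L = 0.2093 mcg/mL)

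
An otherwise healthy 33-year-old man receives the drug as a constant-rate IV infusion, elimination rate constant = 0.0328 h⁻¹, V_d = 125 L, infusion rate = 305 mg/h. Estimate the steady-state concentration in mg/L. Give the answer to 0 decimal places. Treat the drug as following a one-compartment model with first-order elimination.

CL = k × Vd = 0.03280 × 125 = 4.100 L/h
At steady state Css = R₀ / CL = 305 / 4.100 = 74.39 mg/L

74 mg/L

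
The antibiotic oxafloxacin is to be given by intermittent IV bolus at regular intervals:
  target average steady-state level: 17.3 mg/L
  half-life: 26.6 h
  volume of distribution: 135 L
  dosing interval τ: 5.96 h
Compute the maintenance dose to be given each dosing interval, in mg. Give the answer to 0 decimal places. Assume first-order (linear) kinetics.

363 mg

k = ln2 / t½ = 0.693147 / 26.6 = 0.02606 h⁻¹
CL = k × Vd = 0.02606 × 135 = 3.518 L/h
At steady state, Dose/τ = Css × CL.
Dose = Css × CL × τ = 17.3 × 3.518 × 5.96 = 362.7 mg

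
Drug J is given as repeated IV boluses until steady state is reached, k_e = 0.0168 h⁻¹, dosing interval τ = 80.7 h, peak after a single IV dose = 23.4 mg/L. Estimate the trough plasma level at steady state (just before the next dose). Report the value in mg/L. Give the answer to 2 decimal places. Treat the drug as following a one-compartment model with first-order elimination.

e^(−kτ) = e^(−0.01680 × 80.7) = 0.2578
Accumulation ratio R = 1 / (1 − e^(−kτ)) = 1 / (1 − 0.2578) = 1.347
Steady-state trough = C₀ × R × e^(−kτ) = 23.4 × 1.347 × 0.2578 = 8.126 mg/L

8.13 mg/L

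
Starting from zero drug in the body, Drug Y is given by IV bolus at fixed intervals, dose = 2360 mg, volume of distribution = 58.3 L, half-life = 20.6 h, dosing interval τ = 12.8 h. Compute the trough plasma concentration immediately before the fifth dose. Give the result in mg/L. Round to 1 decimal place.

61.8 mg/L

C₀ per dose = Dose / Vd = 2360 / 58.3 = 40.48 mg/L
k = ln2 / t½ = 0.693147 / 20.6 = 0.03365 h⁻¹
Fraction remaining after one interval: r = e^(−kτ) = e^(−0.03365 × 12.8) = 0.6500
Before dose 5, 4 doses have been given (aged 1τ, 2τ, 3τ, 4τ).
C_trough = C₀ × (r + r² + … + r^4) = C₀ × r(1−r^4)/(1−r)
        = 40.48 × 0.6500 × (1 − 0.1785) / (1 − 0.6500) = 61.76 mg/L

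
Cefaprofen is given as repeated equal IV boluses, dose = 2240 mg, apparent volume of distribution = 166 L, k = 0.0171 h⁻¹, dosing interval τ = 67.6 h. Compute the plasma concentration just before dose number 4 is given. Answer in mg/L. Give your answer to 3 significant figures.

6.00 mg/L

C₀ per dose = Dose / Vd = 2240 / 166 = 13.49 mg/L
Fraction remaining after one interval: r = e^(−kτ) = e^(−0.01710 × 67.6) = 0.3148
Before dose 4, 3 doses have been given (aged 1τ, 2τ, 3τ).
C_trough = C₀ × (r + r² + … + r^3) = C₀ × r(1−r^3)/(1−r)
        = 13.49 × 0.3148 × (1 − 0.03120) / (1 − 0.3148) = 6.004 mg/L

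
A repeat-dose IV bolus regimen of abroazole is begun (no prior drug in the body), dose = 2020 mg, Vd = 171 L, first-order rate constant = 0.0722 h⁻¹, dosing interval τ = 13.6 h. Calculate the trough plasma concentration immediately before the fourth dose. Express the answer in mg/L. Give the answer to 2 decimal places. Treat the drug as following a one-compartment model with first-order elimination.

C₀ per dose = Dose / Vd = 2020 / 171 = 11.81 mg/L
Fraction remaining after one interval: r = e^(−kτ) = e^(−0.07220 × 13.6) = 0.3746
Before dose 4, 3 doses have been given (aged 1τ, 2τ, 3τ).
C_trough = C₀ × (r + r² + … + r^3) = C₀ × r(1−r^3)/(1−r)
        = 11.81 × 0.3746 × (1 − 0.05257) / (1 − 0.3746) = 6.702 mg/L

6.70 mg/L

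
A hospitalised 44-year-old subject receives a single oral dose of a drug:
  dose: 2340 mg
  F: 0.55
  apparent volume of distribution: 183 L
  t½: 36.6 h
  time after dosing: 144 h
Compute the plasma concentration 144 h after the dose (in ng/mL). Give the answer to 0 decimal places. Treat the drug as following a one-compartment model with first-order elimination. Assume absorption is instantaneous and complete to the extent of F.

460 ng/mL

Amount reaching circulation = F × Dose = 0.55 × 2340 = 1287 mg
C₀ = F·Dose / Vd = 1287 / 183 = 7.033 mg/L
k = ln2 / t½ = 0.693147 / 36.6 = 0.01894 h⁻¹
C = C₀ · e^(−k·t) = 7.033 × e^(−0.01894 × 144)
  = 7.033 × 0.06539 = 0.4599 mg/L
Convert: 0.4599 mg/L × 1000 = 459.9 ng/mL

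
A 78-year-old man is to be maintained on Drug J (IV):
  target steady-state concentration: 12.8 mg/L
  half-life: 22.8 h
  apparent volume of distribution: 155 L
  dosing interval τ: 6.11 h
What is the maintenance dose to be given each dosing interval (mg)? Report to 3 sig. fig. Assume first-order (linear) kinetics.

k = ln2 / t½ = 0.693147 / 22.8 = 0.03040 h⁻¹
CL = k × Vd = 0.03040 × 155 = 4.712 L/h
At steady state, Dose/τ = Css × CL.
Dose = Css × CL × τ = 12.8 × 4.712 × 6.11 = 368.5 mg

369 mg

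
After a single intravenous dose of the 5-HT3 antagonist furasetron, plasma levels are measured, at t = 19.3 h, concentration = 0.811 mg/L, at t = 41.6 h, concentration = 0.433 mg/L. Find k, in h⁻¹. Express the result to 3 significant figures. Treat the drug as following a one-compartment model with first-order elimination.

0.0281 h⁻¹

k = ln(C₁/C₂) / (t₂ − t₁) = ln(0.811/0.433) / (41.6 − 19.3)
  = 0.6275 / 22.30 = 0.02814 h⁻¹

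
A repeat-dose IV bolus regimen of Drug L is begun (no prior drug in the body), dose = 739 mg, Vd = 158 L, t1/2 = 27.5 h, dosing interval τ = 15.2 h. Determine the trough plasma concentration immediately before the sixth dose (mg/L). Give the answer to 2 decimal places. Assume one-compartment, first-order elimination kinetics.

8.54 mg/L

C₀ per dose = Dose / Vd = 739 / 158 = 4.677 mg/L
k = ln2 / t½ = 0.693147 / 27.5 = 0.02521 h⁻¹
Fraction remaining after one interval: r = e^(−kτ) = e^(−0.02521 × 15.2) = 0.6817
Before dose 6, 5 doses have been given (aged 1τ, 2τ, 3τ, 4τ, 5τ).
C_trough = C₀ × (r + r² + … + r^5) = C₀ × r(1−r^5)/(1−r)
        = 4.677 × 0.6817 × (1 − 0.1472) / (1 − 0.6817) = 8.542 mg/L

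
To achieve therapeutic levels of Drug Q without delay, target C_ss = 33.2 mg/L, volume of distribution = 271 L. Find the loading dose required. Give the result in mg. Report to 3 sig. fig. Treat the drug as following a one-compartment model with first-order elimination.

9000 mg

LD = Css × Vd = 33.2 × 271 = 8997 mg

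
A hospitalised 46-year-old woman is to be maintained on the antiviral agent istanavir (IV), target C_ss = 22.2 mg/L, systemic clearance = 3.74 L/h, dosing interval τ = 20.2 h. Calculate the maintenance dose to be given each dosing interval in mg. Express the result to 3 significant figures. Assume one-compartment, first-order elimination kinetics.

At steady state, Dose/τ = Css × CL.
Dose = Css × CL × τ = 22.2 × 3.740 × 20.2 = 1677 mg

1680 mg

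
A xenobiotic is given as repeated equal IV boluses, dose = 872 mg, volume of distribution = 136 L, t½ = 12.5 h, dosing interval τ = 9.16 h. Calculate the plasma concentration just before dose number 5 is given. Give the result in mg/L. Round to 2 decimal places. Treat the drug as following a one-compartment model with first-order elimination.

C₀ per dose = Dose / Vd = 872 / 136 = 6.412 mg/L
k = ln2 / t½ = 0.693147 / 12.5 = 0.05545 h⁻¹
Fraction remaining after one interval: r = e^(−kτ) = e^(−0.05545 × 9.16) = 0.6017
Before dose 5, 4 doses have been given (aged 1τ, 2τ, 3τ, 4τ).
C_trough = C₀ × (r + r² + … + r^4) = C₀ × r(1−r^4)/(1−r)
        = 6.412 × 0.6017 × (1 − 0.1311) / (1 − 0.6017) = 8.417 mg/L

8.42 mg/L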